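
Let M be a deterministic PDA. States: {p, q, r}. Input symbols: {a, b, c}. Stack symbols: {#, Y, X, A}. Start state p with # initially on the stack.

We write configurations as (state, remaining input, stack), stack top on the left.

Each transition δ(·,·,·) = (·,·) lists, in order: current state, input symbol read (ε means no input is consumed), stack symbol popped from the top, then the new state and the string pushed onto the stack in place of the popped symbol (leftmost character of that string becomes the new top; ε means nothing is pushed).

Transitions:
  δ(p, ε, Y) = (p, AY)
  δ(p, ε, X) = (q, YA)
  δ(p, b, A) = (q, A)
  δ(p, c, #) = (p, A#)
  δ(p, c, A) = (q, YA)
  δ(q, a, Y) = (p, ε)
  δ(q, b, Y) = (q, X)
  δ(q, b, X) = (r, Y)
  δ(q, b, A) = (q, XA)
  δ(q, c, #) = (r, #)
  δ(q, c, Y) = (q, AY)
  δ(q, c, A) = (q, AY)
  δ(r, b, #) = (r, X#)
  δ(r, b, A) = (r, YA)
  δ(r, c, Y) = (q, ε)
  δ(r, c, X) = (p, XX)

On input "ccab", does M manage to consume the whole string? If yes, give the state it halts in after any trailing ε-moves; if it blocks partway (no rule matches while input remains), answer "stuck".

q

(p, ccab, #)
  read c, top #: go to p, push A# → (p, cab, A#)
  read c, top A: go to q, push YA → (q, ab, YA#)
  read a, top Y: go to p, push ε → (p, b, A#)
  read b, top A: go to q, push A → (q, ε, A#)
All input consumed; M is in state q.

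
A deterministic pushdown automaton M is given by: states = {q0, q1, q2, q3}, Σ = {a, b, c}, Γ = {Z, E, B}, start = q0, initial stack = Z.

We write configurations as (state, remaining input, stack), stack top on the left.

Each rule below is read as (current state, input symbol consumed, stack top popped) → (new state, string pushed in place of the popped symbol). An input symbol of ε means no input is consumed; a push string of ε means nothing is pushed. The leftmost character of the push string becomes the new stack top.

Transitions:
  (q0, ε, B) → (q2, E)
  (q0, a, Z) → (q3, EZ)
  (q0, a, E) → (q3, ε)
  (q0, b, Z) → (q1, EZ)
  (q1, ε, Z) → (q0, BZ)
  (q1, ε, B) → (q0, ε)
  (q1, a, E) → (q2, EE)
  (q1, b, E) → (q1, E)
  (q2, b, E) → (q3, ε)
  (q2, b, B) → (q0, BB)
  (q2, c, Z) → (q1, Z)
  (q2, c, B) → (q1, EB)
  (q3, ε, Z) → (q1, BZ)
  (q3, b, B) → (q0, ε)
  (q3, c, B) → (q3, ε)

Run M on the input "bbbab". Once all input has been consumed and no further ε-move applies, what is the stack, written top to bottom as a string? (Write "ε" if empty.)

(q0, bbbab, Z)
  read b, top Z: go to q1, push EZ → (q1, bbab, EZ)
  read b, top E: go to q1, push E → (q1, bab, EZ)
  read b, top E: go to q1, push E → (q1, ab, EZ)
  read a, top E: go to q2, push EE → (q2, b, EEZ)
  read b, top E: go to q3, push ε → (q3, ε, EZ)
All input consumed in state q3 with stack EZ.

EZ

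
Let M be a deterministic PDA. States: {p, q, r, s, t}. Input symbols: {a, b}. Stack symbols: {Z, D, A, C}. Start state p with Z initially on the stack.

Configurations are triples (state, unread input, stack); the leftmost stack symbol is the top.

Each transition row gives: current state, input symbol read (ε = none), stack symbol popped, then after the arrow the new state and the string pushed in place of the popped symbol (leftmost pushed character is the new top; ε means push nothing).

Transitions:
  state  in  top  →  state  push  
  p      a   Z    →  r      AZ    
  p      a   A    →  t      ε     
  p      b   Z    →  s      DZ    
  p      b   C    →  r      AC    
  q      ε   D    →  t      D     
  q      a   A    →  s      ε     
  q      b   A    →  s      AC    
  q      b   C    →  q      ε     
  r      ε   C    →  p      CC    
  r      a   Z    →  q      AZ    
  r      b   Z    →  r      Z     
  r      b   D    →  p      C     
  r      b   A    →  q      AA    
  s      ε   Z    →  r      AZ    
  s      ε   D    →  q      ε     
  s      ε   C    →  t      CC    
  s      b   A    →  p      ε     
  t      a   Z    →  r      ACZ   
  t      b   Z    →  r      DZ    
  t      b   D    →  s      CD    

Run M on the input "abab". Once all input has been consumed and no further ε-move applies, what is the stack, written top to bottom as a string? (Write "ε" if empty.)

(p, abab, Z)
  read a, top Z: go to r, push AZ → (r, bab, AZ)
  read b, top A: go to q, push AA → (q, ab, AAZ)
  read a, top A: go to s, push ε → (s, b, AZ)
  read b, top A: go to p, push ε → (p, ε, Z)
All input consumed in state p with stack Z.

Z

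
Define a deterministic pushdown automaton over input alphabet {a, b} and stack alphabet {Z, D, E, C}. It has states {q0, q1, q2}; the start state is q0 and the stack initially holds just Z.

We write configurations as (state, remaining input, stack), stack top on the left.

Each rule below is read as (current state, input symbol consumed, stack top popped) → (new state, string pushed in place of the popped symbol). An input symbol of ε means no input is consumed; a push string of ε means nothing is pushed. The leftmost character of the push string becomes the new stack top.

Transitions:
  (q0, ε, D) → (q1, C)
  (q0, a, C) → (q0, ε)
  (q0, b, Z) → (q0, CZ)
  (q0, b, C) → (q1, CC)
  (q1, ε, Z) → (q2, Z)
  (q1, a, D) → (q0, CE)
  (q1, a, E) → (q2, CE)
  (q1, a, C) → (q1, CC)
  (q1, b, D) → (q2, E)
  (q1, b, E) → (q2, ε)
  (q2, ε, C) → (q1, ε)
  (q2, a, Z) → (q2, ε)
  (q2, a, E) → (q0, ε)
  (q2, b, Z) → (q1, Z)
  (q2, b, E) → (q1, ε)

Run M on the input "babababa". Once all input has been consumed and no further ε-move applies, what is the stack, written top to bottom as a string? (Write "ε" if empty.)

(q0, babababa, Z) ⊢ (q0, abababa, CZ) ⊢ (q0, bababa, Z) ⊢ (q0, ababa, CZ) ⊢ (q0, baba, Z) ⊢ (q0, aba, CZ) ⊢ (q0, ba, Z) ⊢ (q0, a, CZ) ⊢ (q0, ε, Z)
All input consumed in state q0 with stack Z.

Z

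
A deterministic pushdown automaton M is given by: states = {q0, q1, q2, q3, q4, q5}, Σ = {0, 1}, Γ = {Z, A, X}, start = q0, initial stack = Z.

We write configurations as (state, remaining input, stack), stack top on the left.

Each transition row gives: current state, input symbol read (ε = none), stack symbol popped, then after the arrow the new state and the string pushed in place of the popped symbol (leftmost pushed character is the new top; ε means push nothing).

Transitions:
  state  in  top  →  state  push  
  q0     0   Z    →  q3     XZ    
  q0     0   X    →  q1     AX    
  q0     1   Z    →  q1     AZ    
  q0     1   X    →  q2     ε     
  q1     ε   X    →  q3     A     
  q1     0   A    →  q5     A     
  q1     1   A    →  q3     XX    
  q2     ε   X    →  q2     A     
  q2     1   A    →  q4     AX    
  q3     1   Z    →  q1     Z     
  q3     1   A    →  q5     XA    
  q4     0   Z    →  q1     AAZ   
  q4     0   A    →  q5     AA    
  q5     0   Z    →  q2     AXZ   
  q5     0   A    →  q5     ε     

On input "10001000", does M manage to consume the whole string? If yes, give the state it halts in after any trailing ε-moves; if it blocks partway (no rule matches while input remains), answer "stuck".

(q0, 10001000, Z) ⊢ (q1, 0001000, AZ) ⊢ (q5, 001000, AZ) ⊢ (q5, 01000, Z) ⊢ (q2, 1000, AXZ) ⊢ (q4, 000, AXXZ) ⊢ (q5, 00, AAXXZ) ⊢ (q5, 0, AXXZ) ⊢ (q5, ε, XXZ)
All input consumed; M is in state q5.

q5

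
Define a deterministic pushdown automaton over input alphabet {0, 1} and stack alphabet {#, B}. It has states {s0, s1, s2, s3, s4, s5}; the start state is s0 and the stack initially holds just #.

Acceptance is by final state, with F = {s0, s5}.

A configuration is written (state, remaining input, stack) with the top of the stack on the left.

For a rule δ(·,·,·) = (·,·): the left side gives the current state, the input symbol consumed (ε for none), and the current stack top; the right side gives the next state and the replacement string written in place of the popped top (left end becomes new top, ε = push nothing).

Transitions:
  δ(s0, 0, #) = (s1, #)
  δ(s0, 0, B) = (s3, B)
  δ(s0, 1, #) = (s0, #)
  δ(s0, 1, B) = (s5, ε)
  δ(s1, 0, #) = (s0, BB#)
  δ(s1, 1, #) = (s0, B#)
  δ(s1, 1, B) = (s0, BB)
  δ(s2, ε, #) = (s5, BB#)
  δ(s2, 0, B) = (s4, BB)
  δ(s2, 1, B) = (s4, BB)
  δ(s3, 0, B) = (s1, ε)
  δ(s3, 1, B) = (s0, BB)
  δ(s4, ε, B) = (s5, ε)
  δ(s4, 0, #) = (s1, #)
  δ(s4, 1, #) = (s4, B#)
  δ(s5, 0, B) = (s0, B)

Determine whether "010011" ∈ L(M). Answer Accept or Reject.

Accept

(s0, 010011, #)
  read 0, top #: go to s1, push # → (s1, 10011, #)
  read 1, top #: go to s0, push B# → (s0, 0011, B#)
  read 0, top B: go to s3, push B → (s3, 011, B#)
  read 0, top B: go to s1, push ε → (s1, 11, #)
  read 1, top #: go to s0, push B# → (s0, 1, B#)
  read 1, top B: go to s5, push ε → (s5, ε, #)
All input consumed; state s5 ∈ F.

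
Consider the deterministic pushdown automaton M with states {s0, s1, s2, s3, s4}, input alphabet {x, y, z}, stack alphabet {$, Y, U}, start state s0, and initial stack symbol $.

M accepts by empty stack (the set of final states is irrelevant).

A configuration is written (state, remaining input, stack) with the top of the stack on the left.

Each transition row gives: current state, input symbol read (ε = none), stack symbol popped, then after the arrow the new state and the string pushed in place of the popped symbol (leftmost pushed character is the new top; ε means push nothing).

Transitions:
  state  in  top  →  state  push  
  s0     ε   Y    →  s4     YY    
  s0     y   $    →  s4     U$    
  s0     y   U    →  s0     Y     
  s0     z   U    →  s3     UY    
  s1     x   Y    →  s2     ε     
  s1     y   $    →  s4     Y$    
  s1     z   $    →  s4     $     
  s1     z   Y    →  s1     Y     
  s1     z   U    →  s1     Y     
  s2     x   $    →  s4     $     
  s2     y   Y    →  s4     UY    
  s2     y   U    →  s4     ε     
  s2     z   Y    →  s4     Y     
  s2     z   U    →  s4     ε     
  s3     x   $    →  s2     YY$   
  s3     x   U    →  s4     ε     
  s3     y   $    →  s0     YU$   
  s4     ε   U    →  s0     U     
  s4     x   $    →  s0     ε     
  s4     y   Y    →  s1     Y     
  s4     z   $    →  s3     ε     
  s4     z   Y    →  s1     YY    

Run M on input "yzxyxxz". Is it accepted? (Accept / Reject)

Accept

(s0, yzxyxxz, $)
  read y, top $: go to s4, push U$ → (s4, zxyxxz, U$)
  ε-move, top U: go to s0, push U → (s0, zxyxxz, U$)
  read z, top U: go to s3, push UY → (s3, xyxxz, UY$)
  read x, top U: go to s4, push ε → (s4, yxxz, Y$)
  read y, top Y: go to s1, push Y → (s1, xxz, Y$)
  read x, top Y: go to s2, push ε → (s2, xz, $)
  read x, top $: go to s4, push $ → (s4, z, $)
  read z, top $: go to s3, push ε → (s3, ε, ε)
All input consumed and the stack is empty.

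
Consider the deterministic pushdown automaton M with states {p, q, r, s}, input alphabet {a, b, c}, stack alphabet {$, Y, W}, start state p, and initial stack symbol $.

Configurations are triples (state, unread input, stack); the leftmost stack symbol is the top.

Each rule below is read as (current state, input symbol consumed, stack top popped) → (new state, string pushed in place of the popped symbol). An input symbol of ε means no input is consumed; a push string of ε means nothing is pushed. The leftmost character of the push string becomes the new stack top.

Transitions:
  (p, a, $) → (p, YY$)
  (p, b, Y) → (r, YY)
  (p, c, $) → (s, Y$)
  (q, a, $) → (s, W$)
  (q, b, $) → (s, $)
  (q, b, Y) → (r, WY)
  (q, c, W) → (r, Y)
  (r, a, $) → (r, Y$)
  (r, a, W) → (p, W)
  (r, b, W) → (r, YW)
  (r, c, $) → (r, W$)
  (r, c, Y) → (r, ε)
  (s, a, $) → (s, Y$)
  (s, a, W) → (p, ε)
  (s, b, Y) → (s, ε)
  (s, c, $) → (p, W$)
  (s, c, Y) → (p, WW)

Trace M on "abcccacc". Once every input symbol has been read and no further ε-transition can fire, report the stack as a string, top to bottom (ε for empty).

W$

(p, abcccacc, $) ⊢ (p, bcccacc, YY$) ⊢ (r, cccacc, YYY$) ⊢ (r, ccacc, YY$) ⊢ (r, cacc, Y$) ⊢ (r, acc, $) ⊢ (r, cc, Y$) ⊢ (r, c, $) ⊢ (r, ε, W$)
All input consumed in state r with stack W$.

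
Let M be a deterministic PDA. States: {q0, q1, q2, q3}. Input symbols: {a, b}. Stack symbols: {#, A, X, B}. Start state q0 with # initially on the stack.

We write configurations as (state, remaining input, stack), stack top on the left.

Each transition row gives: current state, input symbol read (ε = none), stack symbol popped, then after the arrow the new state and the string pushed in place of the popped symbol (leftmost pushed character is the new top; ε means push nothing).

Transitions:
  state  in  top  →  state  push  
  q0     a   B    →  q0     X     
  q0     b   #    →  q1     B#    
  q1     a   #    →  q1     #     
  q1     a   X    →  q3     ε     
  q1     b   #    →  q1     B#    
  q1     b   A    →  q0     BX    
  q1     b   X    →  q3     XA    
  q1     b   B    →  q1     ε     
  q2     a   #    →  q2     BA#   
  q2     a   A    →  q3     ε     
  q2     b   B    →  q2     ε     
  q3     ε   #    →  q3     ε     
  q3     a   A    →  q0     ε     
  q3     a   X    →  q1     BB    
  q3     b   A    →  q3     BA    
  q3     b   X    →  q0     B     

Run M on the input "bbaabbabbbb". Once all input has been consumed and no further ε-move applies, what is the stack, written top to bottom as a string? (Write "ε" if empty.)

(q0, bbaabbabbbb, #) ⊢ (q1, baabbabbbb, B#) ⊢ (q1, aabbabbbb, #) ⊢ (q1, abbabbbb, #) ⊢ (q1, bbabbbb, #) ⊢ (q1, babbbb, B#) ⊢ (q1, abbbb, #) ⊢ (q1, bbbb, #) ⊢ (q1, bbb, B#) ⊢ (q1, bb, #) ⊢ (q1, b, B#) ⊢ (q1, ε, #)
All input consumed in state q1 with stack #.

#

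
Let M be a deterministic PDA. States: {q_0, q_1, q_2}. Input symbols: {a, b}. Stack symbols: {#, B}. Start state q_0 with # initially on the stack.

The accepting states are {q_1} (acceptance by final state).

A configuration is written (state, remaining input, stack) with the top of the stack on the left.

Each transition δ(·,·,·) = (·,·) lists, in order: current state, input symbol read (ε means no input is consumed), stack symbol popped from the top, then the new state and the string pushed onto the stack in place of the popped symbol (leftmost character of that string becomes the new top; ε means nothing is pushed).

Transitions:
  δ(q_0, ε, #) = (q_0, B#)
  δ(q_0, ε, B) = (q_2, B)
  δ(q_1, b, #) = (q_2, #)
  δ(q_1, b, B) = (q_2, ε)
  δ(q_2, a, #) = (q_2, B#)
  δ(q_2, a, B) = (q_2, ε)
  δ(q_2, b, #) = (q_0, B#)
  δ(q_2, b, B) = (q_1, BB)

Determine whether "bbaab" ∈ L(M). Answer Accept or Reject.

Accept

(q_0, bbaab, #) ⊢ (q_0, bbaab, B#) ⊢ (q_2, bbaab, B#) ⊢ (q_1, baab, BB#) ⊢ (q_2, aab, B#) ⊢ (q_2, ab, #) ⊢ (q_2, b, B#) ⊢ (q_1, ε, BB#)
All input consumed; state q_1 ∈ F.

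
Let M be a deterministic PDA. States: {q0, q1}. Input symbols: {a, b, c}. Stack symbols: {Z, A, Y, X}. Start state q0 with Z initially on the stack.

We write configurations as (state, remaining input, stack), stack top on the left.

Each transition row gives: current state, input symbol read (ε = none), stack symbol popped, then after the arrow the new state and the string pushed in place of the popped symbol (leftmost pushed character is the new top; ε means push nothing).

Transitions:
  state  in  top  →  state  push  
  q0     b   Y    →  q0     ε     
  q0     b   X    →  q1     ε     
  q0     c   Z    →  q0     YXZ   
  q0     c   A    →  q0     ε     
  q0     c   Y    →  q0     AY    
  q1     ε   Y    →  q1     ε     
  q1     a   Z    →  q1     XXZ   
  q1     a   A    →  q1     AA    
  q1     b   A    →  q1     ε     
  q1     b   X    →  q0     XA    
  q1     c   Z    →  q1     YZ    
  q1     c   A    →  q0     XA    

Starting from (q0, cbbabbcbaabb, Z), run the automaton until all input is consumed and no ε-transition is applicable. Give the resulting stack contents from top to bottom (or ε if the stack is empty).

AXZ

(q0, cbbabbcbaabb, Z) ⊢ (q0, bbabbcbaabb, YXZ) ⊢ (q0, babbcbaabb, XZ) ⊢ (q1, abbcbaabb, Z) ⊢ (q1, bbcbaabb, XXZ) ⊢ (q0, bcbaabb, XAXZ) ⊢ (q1, cbaabb, AXZ) ⊢ (q0, baabb, XAXZ) ⊢ (q1, aabb, AXZ) ⊢ (q1, abb, AAXZ) ⊢ (q1, bb, AAAXZ) ⊢ (q1, b, AAXZ) ⊢ (q1, ε, AXZ)
All input consumed in state q1 with stack AXZ.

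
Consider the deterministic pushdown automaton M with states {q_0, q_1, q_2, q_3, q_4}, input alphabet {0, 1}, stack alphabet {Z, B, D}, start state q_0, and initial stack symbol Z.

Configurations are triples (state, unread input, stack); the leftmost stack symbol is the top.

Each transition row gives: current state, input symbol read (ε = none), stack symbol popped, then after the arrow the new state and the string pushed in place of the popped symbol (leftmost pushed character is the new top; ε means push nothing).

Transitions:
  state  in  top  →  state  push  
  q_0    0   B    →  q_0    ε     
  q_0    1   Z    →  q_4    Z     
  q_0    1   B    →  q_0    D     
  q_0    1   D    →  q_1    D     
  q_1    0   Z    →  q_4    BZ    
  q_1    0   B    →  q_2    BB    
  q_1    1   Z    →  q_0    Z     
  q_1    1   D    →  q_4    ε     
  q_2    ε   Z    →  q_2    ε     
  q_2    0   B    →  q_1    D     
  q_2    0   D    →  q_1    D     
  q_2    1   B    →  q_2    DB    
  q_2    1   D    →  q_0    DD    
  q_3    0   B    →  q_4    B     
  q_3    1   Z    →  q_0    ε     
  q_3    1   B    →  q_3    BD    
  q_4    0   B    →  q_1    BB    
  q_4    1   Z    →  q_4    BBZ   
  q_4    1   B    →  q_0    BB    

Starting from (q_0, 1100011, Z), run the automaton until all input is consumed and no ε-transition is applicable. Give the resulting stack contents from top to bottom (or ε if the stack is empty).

(q_0, 1100011, Z)
  read 1, top Z: go to q_4, push Z → (q_4, 100011, Z)
  read 1, top Z: go to q_4, push BBZ → (q_4, 00011, BBZ)
  read 0, top B: go to q_1, push BB → (q_1, 0011, BBBZ)
  read 0, top B: go to q_2, push BB → (q_2, 011, BBBBZ)
  read 0, top B: go to q_1, push D → (q_1, 11, DBBBZ)
  read 1, top D: go to q_4, push ε → (q_4, 1, BBBZ)
  read 1, top B: go to q_0, push BB → (q_0, ε, BBBBZ)
All input consumed in state q_0 with stack BBBBZ.

BBBBZ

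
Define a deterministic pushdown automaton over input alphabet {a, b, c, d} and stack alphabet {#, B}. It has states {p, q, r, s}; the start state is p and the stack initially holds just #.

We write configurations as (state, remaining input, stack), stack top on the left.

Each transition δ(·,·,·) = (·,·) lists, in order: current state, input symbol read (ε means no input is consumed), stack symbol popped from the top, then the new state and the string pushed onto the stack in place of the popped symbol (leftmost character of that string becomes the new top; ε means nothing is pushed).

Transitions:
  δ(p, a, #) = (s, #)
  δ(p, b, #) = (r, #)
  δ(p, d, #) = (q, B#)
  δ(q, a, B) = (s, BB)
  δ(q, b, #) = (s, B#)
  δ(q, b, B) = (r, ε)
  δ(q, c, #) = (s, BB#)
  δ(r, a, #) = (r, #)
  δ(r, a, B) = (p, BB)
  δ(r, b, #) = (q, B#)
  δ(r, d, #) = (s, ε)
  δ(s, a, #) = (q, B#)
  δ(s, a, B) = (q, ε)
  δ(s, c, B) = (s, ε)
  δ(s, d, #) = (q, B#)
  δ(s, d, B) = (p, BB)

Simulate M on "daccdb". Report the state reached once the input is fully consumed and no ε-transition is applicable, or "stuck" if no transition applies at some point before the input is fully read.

r

(p, daccdb, #) ⊢ (q, accdb, B#) ⊢ (s, ccdb, BB#) ⊢ (s, cdb, B#) ⊢ (s, db, #) ⊢ (q, b, B#) ⊢ (r, ε, #)
All input consumed; M is in state r.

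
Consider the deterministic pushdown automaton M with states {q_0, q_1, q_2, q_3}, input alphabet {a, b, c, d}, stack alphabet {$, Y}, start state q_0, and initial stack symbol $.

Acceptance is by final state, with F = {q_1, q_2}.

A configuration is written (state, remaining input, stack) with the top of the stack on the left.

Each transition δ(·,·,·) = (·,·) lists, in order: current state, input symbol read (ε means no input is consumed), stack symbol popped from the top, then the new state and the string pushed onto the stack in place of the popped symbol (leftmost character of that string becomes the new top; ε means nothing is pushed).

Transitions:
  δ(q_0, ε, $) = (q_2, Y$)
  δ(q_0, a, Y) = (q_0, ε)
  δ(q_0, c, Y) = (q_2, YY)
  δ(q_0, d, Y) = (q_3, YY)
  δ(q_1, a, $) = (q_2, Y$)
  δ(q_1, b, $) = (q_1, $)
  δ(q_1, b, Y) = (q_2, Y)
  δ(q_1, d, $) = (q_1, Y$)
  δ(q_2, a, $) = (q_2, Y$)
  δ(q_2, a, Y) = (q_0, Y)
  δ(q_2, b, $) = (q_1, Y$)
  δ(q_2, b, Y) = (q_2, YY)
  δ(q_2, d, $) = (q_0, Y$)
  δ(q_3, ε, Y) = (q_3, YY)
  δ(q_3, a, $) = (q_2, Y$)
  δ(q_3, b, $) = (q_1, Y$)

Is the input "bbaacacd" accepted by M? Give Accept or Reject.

(q_0, bbaacacd, $)
  ε-move, top $: go to q_2, push Y$ → (q_2, bbaacacd, Y$)
  read b, top Y: go to q_2, push YY → (q_2, baacacd, YY$)
  read b, top Y: go to q_2, push YY → (q_2, aacacd, YYY$)
  read a, top Y: go to q_0, push Y → (q_0, acacd, YYY$)
  read a, top Y: go to q_0, push ε → (q_0, cacd, YY$)
  read c, top Y: go to q_2, push YY → (q_2, acd, YYY$)
  read a, top Y: go to q_0, push Y → (q_0, cd, YYY$)
  read c, top Y: go to q_2, push YY → (q_2, d, YYYY$)
No transition applies at (q_2, d, YYYY$); input not fully consumed.

Reject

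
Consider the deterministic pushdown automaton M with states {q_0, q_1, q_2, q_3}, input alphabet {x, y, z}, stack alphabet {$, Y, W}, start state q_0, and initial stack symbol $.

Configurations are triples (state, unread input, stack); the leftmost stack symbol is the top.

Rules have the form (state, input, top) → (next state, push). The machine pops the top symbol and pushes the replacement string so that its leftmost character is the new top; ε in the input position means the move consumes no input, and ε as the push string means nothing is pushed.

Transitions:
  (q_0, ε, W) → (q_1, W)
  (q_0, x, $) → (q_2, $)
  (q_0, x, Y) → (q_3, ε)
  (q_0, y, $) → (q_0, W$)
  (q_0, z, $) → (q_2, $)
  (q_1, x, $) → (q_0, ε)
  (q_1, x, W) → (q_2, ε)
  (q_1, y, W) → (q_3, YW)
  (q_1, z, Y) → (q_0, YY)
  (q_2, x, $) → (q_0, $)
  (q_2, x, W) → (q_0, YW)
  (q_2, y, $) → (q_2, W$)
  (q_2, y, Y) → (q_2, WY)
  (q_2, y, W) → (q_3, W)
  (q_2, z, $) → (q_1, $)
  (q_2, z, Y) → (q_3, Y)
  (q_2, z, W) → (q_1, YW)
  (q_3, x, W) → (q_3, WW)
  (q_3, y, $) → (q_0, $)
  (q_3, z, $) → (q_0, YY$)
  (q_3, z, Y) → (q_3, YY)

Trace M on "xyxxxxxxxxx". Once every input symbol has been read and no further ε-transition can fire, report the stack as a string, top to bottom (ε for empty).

(q_0, xyxxxxxxxxx, $)
  read x, top $: go to q_2, push $ → (q_2, yxxxxxxxxx, $)
  read y, top $: go to q_2, push W$ → (q_2, xxxxxxxxx, W$)
  read x, top W: go to q_0, push YW → (q_0, xxxxxxxx, YW$)
  read x, top Y: go to q_3, push ε → (q_3, xxxxxxx, W$)
  read x, top W: go to q_3, push WW → (q_3, xxxxxx, WW$)
  read x, top W: go to q_3, push WW → (q_3, xxxxx, WWW$)
  read x, top W: go to q_3, push WW → (q_3, xxxx, WWWW$)
  read x, top W: go to q_3, push WW → (q_3, xxx, WWWWW$)
  read x, top W: go to q_3, push WW → (q_3, xx, WWWWWW$)
  read x, top W: go to q_3, push WW → (q_3, x, WWWWWWW$)
  read x, top W: go to q_3, push WW → (q_3, ε, WWWWWWWW$)
All input consumed in state q_3 with stack WWWWWWWW$.

WWWWWWWW$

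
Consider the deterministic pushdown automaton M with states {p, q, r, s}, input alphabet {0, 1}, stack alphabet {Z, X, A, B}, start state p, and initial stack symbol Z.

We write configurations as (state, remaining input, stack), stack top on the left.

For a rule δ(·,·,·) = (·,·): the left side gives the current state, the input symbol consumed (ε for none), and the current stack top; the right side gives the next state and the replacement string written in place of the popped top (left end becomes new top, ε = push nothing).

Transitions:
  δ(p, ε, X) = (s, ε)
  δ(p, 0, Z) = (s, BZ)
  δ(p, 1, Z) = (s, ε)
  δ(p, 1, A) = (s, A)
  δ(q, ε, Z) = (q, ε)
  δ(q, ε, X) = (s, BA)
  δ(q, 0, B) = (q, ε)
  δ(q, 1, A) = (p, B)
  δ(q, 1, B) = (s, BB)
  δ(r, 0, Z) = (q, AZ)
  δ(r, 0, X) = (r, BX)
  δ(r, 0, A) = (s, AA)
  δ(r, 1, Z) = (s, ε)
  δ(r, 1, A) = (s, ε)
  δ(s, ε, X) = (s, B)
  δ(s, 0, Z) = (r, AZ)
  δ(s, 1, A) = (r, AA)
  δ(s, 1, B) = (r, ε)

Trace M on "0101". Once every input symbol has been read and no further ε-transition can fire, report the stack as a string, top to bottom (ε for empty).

BZ

(p, 0101, Z)
  read 0, top Z: go to s, push BZ → (s, 101, BZ)
  read 1, top B: go to r, push ε → (r, 01, Z)
  read 0, top Z: go to q, push AZ → (q, 1, AZ)
  read 1, top A: go to p, push B → (p, ε, BZ)
All input consumed in state p with stack BZ.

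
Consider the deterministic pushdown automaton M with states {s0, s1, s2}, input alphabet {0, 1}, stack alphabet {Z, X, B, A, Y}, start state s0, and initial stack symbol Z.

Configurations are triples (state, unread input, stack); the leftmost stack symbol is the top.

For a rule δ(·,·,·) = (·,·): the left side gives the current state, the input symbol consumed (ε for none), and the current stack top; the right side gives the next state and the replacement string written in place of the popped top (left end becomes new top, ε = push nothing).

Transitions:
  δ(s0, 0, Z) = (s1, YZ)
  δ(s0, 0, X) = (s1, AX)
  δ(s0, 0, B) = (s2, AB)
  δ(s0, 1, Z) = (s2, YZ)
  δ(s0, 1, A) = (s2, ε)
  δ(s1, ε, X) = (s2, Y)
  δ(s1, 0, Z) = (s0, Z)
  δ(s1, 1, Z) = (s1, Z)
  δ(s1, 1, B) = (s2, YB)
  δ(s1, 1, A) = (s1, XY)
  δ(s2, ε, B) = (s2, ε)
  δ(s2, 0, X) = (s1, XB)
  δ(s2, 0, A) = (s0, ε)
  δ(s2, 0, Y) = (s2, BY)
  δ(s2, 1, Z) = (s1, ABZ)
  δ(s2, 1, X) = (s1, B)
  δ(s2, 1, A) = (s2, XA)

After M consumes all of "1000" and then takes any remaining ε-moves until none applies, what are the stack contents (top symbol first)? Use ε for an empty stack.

(s0, 1000, Z)
  read 1, top Z: go to s2, push YZ → (s2, 000, YZ)
  read 0, top Y: go to s2, push BY → (s2, 00, BYZ)
  ε-move, top B: go to s2, push ε → (s2, 00, YZ)
  read 0, top Y: go to s2, push BY → (s2, 0, BYZ)
  ε-move, top B: go to s2, push ε → (s2, 0, YZ)
  read 0, top Y: go to s2, push BY → (s2, ε, BYZ)
  ε-move, top B: go to s2, push ε → (s2, ε, YZ)
All input consumed in state s2 with stack YZ.

YZ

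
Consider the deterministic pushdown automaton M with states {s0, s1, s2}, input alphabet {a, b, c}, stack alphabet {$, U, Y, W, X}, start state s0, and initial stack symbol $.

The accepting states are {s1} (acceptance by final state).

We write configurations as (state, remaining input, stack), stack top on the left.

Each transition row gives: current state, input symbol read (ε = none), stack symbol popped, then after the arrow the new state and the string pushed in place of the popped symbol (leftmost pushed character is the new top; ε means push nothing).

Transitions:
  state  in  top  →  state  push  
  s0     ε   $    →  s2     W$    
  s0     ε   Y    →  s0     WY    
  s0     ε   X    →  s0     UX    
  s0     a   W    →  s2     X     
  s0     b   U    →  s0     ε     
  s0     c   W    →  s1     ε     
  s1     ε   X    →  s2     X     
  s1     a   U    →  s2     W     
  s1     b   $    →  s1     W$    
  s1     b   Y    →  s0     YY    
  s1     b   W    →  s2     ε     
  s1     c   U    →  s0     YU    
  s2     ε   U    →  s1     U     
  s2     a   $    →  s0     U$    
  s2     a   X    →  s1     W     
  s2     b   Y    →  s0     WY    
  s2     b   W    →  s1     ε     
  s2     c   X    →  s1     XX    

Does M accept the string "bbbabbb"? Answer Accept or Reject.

(s0, bbbabbb, $) ⊢ (s2, bbbabbb, W$) ⊢ (s1, bbabbb, $) ⊢ (s1, babbb, W$) ⊢ (s2, abbb, $) ⊢ (s0, bbb, U$) ⊢ (s0, bb, $) ⊢ (s2, bb, W$) ⊢ (s1, b, $) ⊢ (s1, ε, W$)
All input consumed; state s1 ∈ F.

Accept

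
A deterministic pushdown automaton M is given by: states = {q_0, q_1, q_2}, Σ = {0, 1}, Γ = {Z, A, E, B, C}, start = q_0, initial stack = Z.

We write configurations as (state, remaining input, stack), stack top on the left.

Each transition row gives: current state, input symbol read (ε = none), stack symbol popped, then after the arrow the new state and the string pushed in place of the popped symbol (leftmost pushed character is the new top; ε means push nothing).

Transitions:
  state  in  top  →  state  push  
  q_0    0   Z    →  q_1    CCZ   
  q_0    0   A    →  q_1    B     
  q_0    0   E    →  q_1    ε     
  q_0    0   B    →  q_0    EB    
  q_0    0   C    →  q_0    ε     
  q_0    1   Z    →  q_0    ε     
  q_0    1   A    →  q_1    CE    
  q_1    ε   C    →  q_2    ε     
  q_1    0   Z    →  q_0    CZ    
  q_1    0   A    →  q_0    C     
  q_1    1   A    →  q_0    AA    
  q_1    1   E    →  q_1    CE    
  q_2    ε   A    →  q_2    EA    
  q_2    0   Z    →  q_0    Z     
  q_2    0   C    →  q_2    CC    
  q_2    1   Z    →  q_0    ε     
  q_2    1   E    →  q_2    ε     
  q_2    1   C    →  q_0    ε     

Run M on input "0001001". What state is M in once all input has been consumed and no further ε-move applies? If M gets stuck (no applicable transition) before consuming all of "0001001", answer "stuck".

(q_0, 0001001, Z)
  read 0, top Z: go to q_1, push CCZ → (q_1, 001001, CCZ)
  ε-move, top C: go to q_2, push ε → (q_2, 001001, CZ)
  read 0, top C: go to q_2, push CC → (q_2, 01001, CCZ)
  read 0, top C: go to q_2, push CC → (q_2, 1001, CCCZ)
  read 1, top C: go to q_0, push ε → (q_0, 001, CCZ)
  read 0, top C: go to q_0, push ε → (q_0, 01, CZ)
  read 0, top C: go to q_0, push ε → (q_0, 1, Z)
  read 1, top Z: go to q_0, push ε → (q_0, ε, ε)
All input consumed; M is in state q_0.

q_0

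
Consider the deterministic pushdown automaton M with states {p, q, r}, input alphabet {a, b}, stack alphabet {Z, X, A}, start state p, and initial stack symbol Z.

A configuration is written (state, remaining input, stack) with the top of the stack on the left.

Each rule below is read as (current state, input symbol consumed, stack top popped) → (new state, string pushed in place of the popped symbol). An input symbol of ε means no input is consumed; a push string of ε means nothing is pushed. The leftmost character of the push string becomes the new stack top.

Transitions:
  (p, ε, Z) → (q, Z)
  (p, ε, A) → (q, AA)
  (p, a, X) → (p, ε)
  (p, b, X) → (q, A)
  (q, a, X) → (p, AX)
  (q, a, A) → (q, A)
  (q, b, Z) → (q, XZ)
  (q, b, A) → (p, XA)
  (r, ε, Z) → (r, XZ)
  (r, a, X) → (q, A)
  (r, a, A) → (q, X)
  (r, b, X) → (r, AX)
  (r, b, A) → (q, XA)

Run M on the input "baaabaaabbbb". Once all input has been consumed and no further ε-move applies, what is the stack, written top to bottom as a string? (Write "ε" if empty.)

AAAAAXZ

(p, baaabaaabbbb, Z)
  ε-move, top Z: go to q, push Z → (q, baaabaaabbbb, Z)
  read b, top Z: go to q, push XZ → (q, aaabaaabbbb, XZ)
  read a, top X: go to p, push AX → (p, aabaaabbbb, AXZ)
  ε-move, top A: go to q, push AA → (q, aabaaabbbb, AAXZ)
  read a, top A: go to q, push A → (q, abaaabbbb, AAXZ)
  read a, top A: go to q, push A → (q, baaabbbb, AAXZ)
  read b, top A: go to p, push XA → (p, aaabbbb, XAAXZ)
  read a, top X: go to p, push ε → (p, aabbbb, AAXZ)
  ε-move, top A: go to q, push AA → (q, aabbbb, AAAXZ)
  read a, top A: go to q, push A → (q, abbbb, AAAXZ)
  read a, top A: go to q, push A → (q, bbbb, AAAXZ)
  read b, top A: go to p, push XA → (p, bbb, XAAAXZ)
  read b, top X: go to q, push A → (q, bb, AAAAXZ)
  read b, top A: go to p, push XA → (p, b, XAAAAXZ)
  read b, top X: go to q, push A → (q, ε, AAAAAXZ)
All input consumed in state q with stack AAAAAXZ.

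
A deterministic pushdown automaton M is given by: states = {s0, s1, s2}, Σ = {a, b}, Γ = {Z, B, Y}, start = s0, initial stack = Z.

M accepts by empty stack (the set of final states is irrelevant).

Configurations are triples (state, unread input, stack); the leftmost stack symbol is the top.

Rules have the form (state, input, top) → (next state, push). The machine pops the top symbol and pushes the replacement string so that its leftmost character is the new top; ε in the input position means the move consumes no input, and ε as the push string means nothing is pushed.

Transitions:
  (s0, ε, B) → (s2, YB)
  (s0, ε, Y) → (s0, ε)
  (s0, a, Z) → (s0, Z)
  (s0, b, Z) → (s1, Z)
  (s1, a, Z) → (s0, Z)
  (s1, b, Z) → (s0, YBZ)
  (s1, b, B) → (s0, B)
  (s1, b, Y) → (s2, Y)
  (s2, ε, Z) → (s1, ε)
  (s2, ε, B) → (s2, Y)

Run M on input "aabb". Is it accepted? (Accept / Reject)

Reject

(s0, aabb, Z)
  read a, top Z: go to s0, push Z → (s0, abb, Z)
  read a, top Z: go to s0, push Z → (s0, bb, Z)
  read b, top Z: go to s1, push Z → (s1, b, Z)
  read b, top Z: go to s0, push YBZ → (s0, ε, YBZ)
  ε-move, top Y: go to s0, push ε → (s0, ε, BZ)
  ε-move, top B: go to s2, push YB → (s2, ε, YBZ)
All input consumed; stack is YBZ, not empty, and no further ε-move applies.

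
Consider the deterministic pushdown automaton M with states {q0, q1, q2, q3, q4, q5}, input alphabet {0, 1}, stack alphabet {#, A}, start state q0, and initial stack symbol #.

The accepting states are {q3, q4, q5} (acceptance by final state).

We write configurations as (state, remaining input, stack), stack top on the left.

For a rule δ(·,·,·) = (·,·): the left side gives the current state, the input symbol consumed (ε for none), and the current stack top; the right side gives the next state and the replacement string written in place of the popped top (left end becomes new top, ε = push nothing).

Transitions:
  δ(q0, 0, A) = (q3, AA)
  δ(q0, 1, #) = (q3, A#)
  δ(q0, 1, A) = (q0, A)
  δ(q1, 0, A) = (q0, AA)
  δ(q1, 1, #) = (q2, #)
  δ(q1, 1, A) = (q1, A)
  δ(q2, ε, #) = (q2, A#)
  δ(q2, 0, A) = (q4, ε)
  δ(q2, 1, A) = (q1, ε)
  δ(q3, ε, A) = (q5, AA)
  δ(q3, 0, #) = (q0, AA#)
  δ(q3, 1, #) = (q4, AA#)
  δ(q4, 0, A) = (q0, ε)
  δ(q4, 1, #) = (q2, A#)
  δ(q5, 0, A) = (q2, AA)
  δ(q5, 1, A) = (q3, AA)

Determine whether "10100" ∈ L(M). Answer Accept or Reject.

(q0, 10100, #)
  read 1, top #: go to q3, push A# → (q3, 0100, A#)
  ε-move, top A: go to q5, push AA → (q5, 0100, AA#)
  read 0, top A: go to q2, push AA → (q2, 100, AAA#)
  read 1, top A: go to q1, push ε → (q1, 00, AA#)
  read 0, top A: go to q0, push AA → (q0, 0, AAA#)
  read 0, top A: go to q3, push AA → (q3, ε, AAAA#)
All input consumed; state q3 ∈ F.

Accept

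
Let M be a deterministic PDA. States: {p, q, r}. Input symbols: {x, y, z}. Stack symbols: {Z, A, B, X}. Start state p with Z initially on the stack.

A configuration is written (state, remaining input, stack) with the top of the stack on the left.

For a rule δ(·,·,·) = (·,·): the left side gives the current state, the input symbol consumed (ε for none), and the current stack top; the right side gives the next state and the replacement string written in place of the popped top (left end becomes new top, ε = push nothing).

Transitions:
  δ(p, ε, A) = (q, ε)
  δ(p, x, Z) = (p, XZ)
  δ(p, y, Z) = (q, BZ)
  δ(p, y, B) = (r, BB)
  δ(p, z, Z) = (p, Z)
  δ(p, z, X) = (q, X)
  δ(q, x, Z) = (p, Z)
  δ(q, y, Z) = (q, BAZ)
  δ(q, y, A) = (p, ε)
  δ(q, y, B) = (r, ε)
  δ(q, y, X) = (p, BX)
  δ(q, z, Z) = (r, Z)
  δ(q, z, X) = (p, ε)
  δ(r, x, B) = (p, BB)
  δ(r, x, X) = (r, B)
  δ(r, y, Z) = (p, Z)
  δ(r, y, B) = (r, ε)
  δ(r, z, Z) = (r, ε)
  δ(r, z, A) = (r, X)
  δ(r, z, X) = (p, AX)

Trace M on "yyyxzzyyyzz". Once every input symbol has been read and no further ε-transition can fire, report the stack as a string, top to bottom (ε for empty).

Z

(p, yyyxzzyyyzz, Z)
  read y, top Z: go to q, push BZ → (q, yyxzzyyyzz, BZ)
  read y, top B: go to r, push ε → (r, yxzzyyyzz, Z)
  read y, top Z: go to p, push Z → (p, xzzyyyzz, Z)
  read x, top Z: go to p, push XZ → (p, zzyyyzz, XZ)
  read z, top X: go to q, push X → (q, zyyyzz, XZ)
  read z, top X: go to p, push ε → (p, yyyzz, Z)
  read y, top Z: go to q, push BZ → (q, yyzz, BZ)
  read y, top B: go to r, push ε → (r, yzz, Z)
  read y, top Z: go to p, push Z → (p, zz, Z)
  read z, top Z: go to p, push Z → (p, z, Z)
  read z, top Z: go to p, push Z → (p, ε, Z)
All input consumed in state p with stack Z.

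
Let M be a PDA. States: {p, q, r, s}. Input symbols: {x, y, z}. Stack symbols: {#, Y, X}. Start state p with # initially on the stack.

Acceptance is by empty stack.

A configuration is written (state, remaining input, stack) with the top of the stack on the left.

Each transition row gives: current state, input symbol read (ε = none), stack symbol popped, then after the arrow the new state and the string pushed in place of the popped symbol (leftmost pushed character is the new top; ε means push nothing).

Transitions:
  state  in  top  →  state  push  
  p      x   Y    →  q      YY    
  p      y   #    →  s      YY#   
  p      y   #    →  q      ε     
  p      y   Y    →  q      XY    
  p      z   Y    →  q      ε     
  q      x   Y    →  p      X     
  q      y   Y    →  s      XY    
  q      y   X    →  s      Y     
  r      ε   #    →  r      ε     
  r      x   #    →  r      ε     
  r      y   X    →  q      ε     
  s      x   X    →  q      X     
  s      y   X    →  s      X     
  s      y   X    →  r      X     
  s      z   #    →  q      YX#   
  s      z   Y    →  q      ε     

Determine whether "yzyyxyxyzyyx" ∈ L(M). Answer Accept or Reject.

No computation consumes all input and empties the stack.

Reject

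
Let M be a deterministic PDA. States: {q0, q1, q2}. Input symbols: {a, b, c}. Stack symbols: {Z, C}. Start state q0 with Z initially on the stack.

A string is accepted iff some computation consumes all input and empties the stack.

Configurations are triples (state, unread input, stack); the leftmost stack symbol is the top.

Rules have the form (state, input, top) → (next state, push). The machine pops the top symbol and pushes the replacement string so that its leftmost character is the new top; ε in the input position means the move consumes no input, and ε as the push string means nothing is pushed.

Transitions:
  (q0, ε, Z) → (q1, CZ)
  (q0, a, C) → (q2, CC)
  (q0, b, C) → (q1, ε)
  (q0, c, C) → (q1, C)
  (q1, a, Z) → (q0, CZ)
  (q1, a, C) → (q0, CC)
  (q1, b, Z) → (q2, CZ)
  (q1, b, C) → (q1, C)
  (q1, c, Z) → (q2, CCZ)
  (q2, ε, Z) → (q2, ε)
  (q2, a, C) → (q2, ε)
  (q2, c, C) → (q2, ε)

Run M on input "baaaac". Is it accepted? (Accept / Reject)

Accept

(q0, baaaac, Z)
  ε-move, top Z: go to q1, push CZ → (q1, baaaac, CZ)
  read b, top C: go to q1, push C → (q1, aaaac, CZ)
  read a, top C: go to q0, push CC → (q0, aaac, CCZ)
  read a, top C: go to q2, push CC → (q2, aac, CCCZ)
  read a, top C: go to q2, push ε → (q2, ac, CCZ)
  read a, top C: go to q2, push ε → (q2, c, CZ)
  read c, top C: go to q2, push ε → (q2, ε, Z)
  ε-move, top Z: go to q2, push ε → (q2, ε, ε)
All input consumed and the stack is empty.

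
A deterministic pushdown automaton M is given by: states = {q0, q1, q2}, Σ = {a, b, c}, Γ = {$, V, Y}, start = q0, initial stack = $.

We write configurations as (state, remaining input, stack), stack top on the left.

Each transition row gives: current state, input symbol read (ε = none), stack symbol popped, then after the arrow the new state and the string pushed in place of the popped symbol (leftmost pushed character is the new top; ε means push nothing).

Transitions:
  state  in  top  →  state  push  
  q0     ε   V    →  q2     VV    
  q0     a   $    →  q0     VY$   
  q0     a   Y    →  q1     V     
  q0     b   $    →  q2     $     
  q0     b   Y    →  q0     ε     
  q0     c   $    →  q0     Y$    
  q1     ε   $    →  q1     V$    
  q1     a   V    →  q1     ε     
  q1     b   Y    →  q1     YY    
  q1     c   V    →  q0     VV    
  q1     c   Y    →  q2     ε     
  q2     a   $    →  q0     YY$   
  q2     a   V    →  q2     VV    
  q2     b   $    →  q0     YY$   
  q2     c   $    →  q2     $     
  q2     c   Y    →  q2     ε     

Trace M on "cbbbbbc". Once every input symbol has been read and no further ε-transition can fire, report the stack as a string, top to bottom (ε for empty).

(q0, cbbbbbc, $)
  read c, top $: go to q0, push Y$ → (q0, bbbbbc, Y$)
  read b, top Y: go to q0, push ε → (q0, bbbbc, $)
  read b, top $: go to q2, push $ → (q2, bbbc, $)
  read b, top $: go to q0, push YY$ → (q0, bbc, YY$)
  read b, top Y: go to q0, push ε → (q0, bc, Y$)
  read b, top Y: go to q0, push ε → (q0, c, $)
  read c, top $: go to q0, push Y$ → (q0, ε, Y$)
All input consumed in state q0 with stack Y$.

Y$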